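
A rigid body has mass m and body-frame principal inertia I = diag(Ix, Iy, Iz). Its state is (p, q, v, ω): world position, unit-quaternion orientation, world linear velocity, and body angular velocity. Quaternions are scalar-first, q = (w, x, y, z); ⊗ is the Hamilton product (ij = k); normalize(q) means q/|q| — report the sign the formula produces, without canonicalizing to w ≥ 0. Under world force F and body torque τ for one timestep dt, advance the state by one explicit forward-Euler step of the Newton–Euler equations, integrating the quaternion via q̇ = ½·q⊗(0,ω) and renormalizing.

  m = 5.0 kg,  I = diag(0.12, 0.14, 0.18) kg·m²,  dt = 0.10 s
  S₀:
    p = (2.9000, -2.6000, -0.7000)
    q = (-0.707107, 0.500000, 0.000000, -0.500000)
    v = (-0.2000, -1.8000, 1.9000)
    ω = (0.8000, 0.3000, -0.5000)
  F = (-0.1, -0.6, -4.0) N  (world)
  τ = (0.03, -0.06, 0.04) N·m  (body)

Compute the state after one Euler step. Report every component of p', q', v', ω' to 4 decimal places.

p' = (2.8800, -2.7800, -0.5100)
q' = (-0.7387, 0.4786, -0.0181, -0.4742)
v' = (-0.2020, -1.8120, 1.8200)
ω' = (0.8300, 0.2400, -0.4804)

a = (-0.0200, -0.1200, -0.8000)
p + v·dt = (2.8800, -2.7800, -0.5100)
v' = v + a·dt = (-0.2020, -1.8120, 1.8200)
precession coupling ω×(Iω) = (-0.0060, 0.0240, 0.0048)
(τ − ω×Iω)/I = (0.3000, -0.6000, 0.1956)
ω' = ω + α·dt = (0.8300, 0.2400, -0.4804)
2q̇ = q⊗(0,ω) = (-0.6500000, -0.4156856, -0.3621321, 0.5035535)
q + ½dt·q⊗(0,ω), renormalized = (-0.7387, 0.4786, -0.0181, -0.4742)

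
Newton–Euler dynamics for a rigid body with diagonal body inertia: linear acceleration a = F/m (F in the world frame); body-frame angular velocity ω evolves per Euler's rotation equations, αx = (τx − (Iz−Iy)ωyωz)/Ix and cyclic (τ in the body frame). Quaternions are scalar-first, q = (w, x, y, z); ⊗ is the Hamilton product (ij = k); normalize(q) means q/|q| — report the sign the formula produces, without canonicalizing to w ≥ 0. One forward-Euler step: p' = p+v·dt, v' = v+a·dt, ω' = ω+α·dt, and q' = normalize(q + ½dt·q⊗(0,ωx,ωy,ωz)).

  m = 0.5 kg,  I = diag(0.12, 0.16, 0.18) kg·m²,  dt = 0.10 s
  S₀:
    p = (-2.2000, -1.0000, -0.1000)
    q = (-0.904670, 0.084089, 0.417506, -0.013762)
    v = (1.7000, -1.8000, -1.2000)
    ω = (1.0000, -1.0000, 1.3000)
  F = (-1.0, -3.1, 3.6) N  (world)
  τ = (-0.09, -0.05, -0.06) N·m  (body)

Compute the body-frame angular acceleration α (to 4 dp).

ω×(Iω) gyroscopic = (-0.0260, -0.0780, -0.0400)
(τ − ω×Iω)/I = (-0.5333, 0.1750, -0.1111)

α = (-0.5333, 0.1750, -0.1111)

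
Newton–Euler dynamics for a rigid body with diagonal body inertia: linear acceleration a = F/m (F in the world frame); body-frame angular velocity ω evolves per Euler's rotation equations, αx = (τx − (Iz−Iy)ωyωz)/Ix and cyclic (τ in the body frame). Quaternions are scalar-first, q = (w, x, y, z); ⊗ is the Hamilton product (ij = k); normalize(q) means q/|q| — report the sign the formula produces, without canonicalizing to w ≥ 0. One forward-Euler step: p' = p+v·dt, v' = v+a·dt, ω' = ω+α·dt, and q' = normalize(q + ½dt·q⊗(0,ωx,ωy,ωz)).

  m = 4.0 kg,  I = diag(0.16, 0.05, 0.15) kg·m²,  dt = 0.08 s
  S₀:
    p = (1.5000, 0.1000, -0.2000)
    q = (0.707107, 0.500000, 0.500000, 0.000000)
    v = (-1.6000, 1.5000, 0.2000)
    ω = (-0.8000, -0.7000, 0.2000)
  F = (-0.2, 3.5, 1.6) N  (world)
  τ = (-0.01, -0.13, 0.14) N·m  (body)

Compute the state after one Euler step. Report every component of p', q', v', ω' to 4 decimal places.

a = (-0.0500, 0.8750, 0.4000)
new position p' = (1.3720, 0.2200, -0.1840)
new velocity v' = (-1.6040, 1.5700, 0.2320)
α = I⁻¹(τ − ω×Iω) = (0.0250, -2.5680, 1.3440)
new body rate ω' = (-0.7980, -0.9054, 0.3075)
Hamilton product q⊗(0,ω) = (0.7500000, -0.4656856, -0.5949749, 0.1914214)
q' = normalize(q + ½dt·q⊗(0,ω)) = (0.7364, 0.4809, 0.4758, 0.0076)

p' = (1.3720, 0.2200, -0.1840)
q' = (0.7364, 0.4809, 0.4758, 0.0076)
v' = (-1.6040, 1.5700, 0.2320)
ω' = (-0.7980, -0.9054, 0.3075)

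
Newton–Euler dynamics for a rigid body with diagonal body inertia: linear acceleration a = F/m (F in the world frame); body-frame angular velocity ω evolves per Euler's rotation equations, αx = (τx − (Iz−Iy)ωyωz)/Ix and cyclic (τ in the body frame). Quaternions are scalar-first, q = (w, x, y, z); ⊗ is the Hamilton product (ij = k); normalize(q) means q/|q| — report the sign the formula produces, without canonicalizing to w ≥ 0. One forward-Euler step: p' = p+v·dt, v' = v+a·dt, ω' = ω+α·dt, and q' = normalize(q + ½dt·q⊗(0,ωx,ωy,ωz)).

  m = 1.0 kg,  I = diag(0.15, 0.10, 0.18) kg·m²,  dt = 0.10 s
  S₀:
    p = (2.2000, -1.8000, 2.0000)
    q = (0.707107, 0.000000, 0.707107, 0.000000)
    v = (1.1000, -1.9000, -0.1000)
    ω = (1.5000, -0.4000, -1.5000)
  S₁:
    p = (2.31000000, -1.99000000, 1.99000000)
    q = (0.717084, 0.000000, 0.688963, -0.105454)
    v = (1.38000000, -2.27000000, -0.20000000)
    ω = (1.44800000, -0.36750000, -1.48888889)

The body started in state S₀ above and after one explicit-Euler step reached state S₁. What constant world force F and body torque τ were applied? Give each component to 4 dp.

Δv = v₁−v₀ = (0.28000000, -0.37000000, -0.10000000)
F = m·Δv/dt = (2.8000, -3.7000, -1.0000)
rate change Δω = (-0.05200000, 0.03250000, 0.01111111)
τ = I·(Δω/dt) + ω₀×(Iω₀) = (-0.0300, 0.1000, 0.0500)

F = (2.8000, -3.7000, -1.0000)
τ = (-0.0300, 0.1000, 0.0500)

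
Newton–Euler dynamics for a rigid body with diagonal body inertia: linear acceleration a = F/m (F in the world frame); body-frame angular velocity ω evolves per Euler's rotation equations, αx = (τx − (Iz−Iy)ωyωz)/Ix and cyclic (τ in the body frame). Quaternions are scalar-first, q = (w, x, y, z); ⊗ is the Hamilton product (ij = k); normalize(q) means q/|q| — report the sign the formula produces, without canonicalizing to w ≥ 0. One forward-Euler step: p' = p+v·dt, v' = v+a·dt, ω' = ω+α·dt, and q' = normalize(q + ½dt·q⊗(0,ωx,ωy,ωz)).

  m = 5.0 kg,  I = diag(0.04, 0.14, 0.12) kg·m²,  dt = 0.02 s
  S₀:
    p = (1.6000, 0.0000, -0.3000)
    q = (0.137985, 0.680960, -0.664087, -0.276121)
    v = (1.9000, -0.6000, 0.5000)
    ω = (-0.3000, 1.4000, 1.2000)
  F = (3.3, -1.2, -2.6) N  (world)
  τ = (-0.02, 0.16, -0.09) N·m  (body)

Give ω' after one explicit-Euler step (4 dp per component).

ω' = (-0.2932, 1.4187, 1.1920)

ω×(Iω) gyroscopic = (-0.0336, 0.0288, -0.0420)
angular accel α = (0.3400, 0.9371, -0.4000)
ω' = ω + α·dt = (-0.2932, 1.4187, 1.1920)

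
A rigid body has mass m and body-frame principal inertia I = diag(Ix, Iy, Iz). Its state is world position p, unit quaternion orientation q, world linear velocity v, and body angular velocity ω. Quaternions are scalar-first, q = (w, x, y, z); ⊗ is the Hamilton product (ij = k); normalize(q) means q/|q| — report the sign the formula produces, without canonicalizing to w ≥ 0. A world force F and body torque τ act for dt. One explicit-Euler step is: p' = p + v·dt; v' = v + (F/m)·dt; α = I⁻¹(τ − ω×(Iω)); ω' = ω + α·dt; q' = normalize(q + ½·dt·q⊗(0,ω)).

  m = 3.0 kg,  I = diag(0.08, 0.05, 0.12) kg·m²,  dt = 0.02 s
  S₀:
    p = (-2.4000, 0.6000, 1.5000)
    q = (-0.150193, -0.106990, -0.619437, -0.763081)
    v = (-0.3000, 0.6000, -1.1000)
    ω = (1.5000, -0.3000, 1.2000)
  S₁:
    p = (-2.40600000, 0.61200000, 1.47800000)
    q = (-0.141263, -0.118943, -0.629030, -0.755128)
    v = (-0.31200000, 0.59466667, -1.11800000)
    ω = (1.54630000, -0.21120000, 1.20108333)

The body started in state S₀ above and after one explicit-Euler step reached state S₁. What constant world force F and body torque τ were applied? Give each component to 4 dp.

F = (-1.8000, -0.8000, -2.7000)
τ = (0.1600, 0.1500, 0.0200)

v₁ − v₀ = (-0.01200000, -0.00533333, -0.01800000)
F = m·Δv/dt = (-1.8000, -0.8000, -2.7000)
Δω = ω₁−ω₀ = (0.04630000, 0.08880000, 0.00108333)
gyro term ω₀×Iω₀ = (-0.0252, -0.0720, 0.0135)
I·α + gyro = (0.1600, 0.1500, 0.0200)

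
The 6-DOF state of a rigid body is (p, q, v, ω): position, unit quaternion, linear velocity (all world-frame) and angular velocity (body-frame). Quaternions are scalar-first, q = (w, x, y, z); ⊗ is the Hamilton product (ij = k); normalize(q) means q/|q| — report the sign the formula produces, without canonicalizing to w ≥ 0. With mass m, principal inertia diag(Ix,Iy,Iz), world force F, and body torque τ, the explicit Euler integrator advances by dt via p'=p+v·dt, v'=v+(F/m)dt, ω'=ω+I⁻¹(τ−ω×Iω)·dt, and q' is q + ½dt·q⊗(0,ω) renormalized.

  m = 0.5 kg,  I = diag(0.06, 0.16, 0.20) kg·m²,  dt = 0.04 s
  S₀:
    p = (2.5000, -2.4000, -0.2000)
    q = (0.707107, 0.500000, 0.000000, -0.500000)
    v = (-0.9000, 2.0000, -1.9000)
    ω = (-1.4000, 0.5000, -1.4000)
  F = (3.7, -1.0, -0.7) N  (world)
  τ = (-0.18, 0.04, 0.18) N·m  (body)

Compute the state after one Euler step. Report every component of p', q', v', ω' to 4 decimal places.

p' = (2.4640, -2.3200, -0.2760)
q' = (0.7065, 0.4848, 0.0350, -0.5144)
v' = (-0.6040, 1.9200, -1.9560)
ω' = (-1.5013, 0.5786, -1.3500)

precession coupling ω×(Iω) = (-0.0280, -0.2744, -0.0700)
(τ − ω×Iω)/I = (-2.5333, 1.9650, 1.2500)
ω + α·dt = (-1.5013, 0.5786, -1.3500)
2q̇ = q⊗(0,ω) = (0.0000000, -0.7399498, 1.7535535, -0.7399498)
q' = normalize(q + ½dt·q⊗(0,ω)) = (0.7065, 0.4848, 0.0350, -0.5144)
a = F/m = (7.4000, -2.0000, -1.4000)
new position p' = (2.4640, -2.3200, -0.2760)
v' = v + a·dt = (-0.6040, 1.9200, -1.9560)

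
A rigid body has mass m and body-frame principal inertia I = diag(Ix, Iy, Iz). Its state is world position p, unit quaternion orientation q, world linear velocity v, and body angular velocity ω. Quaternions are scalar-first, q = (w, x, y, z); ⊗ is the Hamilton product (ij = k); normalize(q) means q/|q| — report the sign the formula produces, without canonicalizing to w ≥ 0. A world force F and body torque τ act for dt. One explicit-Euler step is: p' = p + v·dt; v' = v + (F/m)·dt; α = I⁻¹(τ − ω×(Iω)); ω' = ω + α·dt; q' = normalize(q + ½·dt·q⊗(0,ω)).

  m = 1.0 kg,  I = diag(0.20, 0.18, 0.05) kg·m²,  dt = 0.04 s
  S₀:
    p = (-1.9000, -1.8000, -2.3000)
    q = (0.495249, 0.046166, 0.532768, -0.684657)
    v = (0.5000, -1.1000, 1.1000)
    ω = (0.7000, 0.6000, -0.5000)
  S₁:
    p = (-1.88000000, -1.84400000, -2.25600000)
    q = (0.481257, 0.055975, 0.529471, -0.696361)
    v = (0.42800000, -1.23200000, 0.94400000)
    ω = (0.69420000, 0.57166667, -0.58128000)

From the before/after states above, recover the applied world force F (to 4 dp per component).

v₁ − v₀ = (-0.07200000, -0.13200000, -0.15600000)
applied force F = (-1.8000, -3.3000, -3.9000)

F = (-1.8000, -3.3000, -3.9000)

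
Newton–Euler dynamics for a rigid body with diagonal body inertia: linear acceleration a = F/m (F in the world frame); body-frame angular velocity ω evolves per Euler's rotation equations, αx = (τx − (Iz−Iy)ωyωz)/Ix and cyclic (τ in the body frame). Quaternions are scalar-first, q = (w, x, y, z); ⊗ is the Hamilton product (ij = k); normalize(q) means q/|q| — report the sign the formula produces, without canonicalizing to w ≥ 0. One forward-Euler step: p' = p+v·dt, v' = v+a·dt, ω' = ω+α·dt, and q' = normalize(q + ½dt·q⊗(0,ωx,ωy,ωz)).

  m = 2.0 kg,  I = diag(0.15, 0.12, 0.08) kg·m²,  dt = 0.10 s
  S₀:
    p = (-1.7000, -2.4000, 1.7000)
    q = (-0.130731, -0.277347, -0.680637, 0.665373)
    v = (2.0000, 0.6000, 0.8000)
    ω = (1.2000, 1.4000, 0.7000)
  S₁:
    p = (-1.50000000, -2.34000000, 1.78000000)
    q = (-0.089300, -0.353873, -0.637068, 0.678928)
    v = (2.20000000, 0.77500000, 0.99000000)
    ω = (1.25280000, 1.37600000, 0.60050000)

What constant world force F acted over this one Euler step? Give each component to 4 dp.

Δv = v₁−v₀ = (0.20000000, 0.17500000, 0.19000000)
F = m·Δv/dt = (4.0000, 3.5000, 3.8000)

F = (4.0000, 3.5000, 3.8000)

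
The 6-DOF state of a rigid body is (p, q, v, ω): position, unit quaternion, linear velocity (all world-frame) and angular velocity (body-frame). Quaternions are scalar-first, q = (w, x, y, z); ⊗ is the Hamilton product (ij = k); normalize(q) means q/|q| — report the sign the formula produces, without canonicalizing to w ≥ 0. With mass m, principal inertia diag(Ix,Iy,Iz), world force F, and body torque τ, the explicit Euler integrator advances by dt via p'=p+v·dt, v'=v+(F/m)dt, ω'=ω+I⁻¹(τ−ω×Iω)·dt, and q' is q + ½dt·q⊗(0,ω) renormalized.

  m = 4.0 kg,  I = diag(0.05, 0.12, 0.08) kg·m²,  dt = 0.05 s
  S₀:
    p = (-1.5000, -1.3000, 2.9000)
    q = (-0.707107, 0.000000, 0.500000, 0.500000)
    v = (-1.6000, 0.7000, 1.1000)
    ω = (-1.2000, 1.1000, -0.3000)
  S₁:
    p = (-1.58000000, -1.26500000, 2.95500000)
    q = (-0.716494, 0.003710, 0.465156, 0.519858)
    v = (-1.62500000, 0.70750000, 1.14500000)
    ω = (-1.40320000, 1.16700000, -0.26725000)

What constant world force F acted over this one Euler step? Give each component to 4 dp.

Δv = v₁−v₀ = (-0.02500000, 0.00750000, 0.04500000)
F = m·Δv/dt = (-2.0000, 0.6000, 3.6000)

F = (-2.0000, 0.6000, 3.6000)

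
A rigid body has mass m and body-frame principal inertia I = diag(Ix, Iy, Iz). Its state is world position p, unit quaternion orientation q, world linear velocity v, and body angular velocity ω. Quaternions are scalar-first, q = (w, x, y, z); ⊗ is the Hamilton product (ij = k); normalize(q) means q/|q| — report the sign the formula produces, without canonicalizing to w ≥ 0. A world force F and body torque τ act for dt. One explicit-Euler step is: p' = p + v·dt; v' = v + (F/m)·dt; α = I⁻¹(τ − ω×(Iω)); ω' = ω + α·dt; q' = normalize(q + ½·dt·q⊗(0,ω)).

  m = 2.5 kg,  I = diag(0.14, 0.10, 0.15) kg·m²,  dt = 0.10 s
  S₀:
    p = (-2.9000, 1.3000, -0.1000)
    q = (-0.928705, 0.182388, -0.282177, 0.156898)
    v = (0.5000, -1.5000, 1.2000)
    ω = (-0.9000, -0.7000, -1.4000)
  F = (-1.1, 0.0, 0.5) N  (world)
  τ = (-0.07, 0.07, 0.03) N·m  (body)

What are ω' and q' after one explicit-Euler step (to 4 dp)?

ω' = (-0.9850, -0.6174, -1.3632)
q' = (-0.9157, 0.2484, -0.2430, 0.2020)

gyro term ω×Iω = (0.0490, -0.0126, -0.0252)
α = I⁻¹(τ − ω×Iω) = (-0.8500, 0.8260, 0.3680)
ω' = ω + α·dt = (-0.9850, -0.6174, -1.3632)
2q̇ = q⊗(0,ω) = (0.1862825, 1.3407109, 0.7642285, 0.9185561)
q' = normalize(q + ½dt·q⊗(0,ω)) = (-0.9157, 0.2484, -0.2430, 0.2020)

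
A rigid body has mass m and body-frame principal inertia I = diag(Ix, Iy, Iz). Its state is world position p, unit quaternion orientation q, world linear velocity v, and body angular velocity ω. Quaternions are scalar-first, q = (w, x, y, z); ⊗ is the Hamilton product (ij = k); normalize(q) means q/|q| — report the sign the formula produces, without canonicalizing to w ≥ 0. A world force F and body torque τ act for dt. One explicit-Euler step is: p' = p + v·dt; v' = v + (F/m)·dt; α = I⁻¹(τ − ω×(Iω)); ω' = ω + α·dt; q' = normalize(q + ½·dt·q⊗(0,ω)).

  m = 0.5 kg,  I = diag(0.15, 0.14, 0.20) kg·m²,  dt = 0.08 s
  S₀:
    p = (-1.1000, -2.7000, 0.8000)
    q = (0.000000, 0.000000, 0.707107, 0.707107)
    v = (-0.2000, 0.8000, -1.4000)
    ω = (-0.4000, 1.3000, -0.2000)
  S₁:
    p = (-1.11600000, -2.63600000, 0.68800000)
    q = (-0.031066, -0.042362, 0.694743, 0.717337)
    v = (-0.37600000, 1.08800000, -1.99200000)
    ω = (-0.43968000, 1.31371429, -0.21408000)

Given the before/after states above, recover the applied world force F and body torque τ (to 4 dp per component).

Δω = ω₁−ω₀ = (-0.03968000, 0.01371429, -0.01408000)
precession coupling = (-0.0156, -0.0040, 0.0052)
applied torque τ = (-0.0900, 0.0200, -0.0300)
Δv = v₁−v₀ = (-0.17600000, 0.28800000, -0.59200000)
m·(v₁−v₀)/dt = (-1.1000, 1.8000, -3.7000)

F = (-1.1000, 1.8000, -3.7000)
τ = (-0.0900, 0.0200, -0.0300)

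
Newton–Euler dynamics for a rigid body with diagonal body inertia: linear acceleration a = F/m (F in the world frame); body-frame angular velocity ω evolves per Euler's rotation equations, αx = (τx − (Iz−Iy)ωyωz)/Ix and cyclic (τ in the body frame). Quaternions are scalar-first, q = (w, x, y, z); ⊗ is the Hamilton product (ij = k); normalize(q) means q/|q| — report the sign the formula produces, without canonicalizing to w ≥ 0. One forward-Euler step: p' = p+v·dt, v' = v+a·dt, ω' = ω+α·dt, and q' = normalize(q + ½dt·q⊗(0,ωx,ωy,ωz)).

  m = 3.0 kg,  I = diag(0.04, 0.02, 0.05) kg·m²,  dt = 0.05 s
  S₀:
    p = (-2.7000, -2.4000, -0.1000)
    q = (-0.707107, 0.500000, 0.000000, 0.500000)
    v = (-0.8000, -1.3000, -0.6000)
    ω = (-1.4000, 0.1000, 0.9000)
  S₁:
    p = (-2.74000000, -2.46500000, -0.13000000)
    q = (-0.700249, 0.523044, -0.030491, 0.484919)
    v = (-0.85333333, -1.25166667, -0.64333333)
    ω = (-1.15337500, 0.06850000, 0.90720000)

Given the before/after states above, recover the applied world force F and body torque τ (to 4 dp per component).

F = (-3.2000, 2.9000, -2.6000)
τ = (0.2000, 0.0000, 0.0100)

Δω = ω₁−ω₀ = (0.24662500, -0.03150000, 0.00720000)
ω₀×(Iω₀) = (0.0027, 0.0126, 0.0028)
applied torque τ = (0.2000, 0.0000, 0.0100)
Δv = v₁−v₀ = (-0.05333333, 0.04833333, -0.04333333)
m·(v₁−v₀)/dt = (-3.2000, 2.9000, -2.6000)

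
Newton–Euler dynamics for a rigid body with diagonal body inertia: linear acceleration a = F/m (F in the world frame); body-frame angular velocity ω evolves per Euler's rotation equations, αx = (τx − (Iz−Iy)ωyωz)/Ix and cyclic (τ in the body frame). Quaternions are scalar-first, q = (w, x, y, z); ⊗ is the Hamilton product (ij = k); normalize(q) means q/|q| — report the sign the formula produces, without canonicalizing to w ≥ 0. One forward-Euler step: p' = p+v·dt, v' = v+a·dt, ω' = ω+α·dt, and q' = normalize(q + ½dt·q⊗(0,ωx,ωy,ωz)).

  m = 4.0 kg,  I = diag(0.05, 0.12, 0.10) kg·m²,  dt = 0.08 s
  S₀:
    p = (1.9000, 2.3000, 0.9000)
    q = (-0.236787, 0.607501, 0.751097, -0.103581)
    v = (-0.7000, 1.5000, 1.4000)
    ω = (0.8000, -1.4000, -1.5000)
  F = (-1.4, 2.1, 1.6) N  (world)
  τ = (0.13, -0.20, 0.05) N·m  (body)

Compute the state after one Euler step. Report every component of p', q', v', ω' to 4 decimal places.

p' = (1.8440, 2.4200, 1.0120)
q' = (-0.2195, 0.5469, 0.7944, -0.1469)
v' = (-0.7280, 1.5420, 1.4320)
ω' = (1.0752, -1.5733, -1.3973)

(τ − ω×Iω)/I = (3.4400, -2.1667, 1.2840)
ω + α·dt = (1.0752, -1.5733, -1.3973)
Hamilton product q⊗(0,ω) = (0.4101635, -1.4610885, 1.1598885, -1.0961985)
q' = normalize(q + ½dt·q⊗(0,ω)) = (-0.2195, 0.5469, 0.7944, -0.1469)
p' = p + v·dt = (1.8440, 2.4200, 1.0120)
v + (F/m)dt = (-0.7280, 1.5420, 1.4320)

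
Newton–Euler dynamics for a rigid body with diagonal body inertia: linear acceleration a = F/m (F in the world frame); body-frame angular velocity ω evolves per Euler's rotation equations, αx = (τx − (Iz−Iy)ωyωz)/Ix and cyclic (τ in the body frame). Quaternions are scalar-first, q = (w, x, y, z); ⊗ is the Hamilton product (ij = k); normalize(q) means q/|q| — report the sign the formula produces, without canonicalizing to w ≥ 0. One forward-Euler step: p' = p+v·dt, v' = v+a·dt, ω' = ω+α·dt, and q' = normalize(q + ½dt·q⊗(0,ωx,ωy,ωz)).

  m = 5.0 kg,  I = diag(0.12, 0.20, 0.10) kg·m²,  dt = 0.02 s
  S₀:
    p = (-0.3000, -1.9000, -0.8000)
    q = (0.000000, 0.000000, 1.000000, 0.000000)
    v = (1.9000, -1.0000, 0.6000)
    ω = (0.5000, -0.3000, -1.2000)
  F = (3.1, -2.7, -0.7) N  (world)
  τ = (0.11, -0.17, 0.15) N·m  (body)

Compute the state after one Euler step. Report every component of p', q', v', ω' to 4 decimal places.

a = (0.6200, -0.5400, -0.1400)
p + v·dt = (-0.2620, -1.9200, -0.7880)
v' = v + a·dt = (1.9124, -1.0108, 0.5972)
precession coupling ω×(Iω) = (-0.0360, -0.0120, -0.0120)
angular accel α = (1.2167, -0.7900, 1.6200)
ω + α·dt = (0.5243, -0.3158, -1.1676)
Hamilton product q⊗(0,ω) = (0.3000000, -1.2000000, 0.0000000, -0.5000000)
updated quaternion q' = (0.0030, -0.0120, 0.9999, -0.0050)

p' = (-0.2620, -1.9200, -0.7880)
q' = (0.0030, -0.0120, 0.9999, -0.0050)
v' = (1.9124, -1.0108, 0.5972)
ω' = (0.5243, -0.3158, -1.1676)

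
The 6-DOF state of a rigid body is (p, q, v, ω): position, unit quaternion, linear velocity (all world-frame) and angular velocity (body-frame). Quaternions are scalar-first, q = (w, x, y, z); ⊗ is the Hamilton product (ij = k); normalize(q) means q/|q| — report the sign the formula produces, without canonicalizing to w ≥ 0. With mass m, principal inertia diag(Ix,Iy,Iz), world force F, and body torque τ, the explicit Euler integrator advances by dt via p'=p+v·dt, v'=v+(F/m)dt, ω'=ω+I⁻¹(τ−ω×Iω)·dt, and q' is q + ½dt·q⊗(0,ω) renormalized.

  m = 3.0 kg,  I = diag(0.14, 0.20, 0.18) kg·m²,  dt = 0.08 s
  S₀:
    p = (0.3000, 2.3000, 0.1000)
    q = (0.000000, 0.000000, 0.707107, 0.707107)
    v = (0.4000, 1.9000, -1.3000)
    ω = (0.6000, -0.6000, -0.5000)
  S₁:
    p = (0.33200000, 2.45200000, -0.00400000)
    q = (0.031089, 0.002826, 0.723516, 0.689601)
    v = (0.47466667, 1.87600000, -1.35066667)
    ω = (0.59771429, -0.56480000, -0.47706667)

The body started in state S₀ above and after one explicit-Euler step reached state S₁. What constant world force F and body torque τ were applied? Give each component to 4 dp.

F = (2.8000, -0.9000, -1.9000)
τ = (-0.0100, 0.1000, 0.0300)

v₁ − v₀ = (0.07466667, -0.02400000, -0.05066667)
m·(v₁−v₀)/dt = (2.8000, -0.9000, -1.9000)
Δω = ω₁−ω₀ = (-0.00228571, 0.03520000, 0.02293333)
gyro term ω₀×Iω₀ = (-0.0060, 0.0120, -0.0216)
I·α + gyro = (-0.0100, 0.1000, 0.0300)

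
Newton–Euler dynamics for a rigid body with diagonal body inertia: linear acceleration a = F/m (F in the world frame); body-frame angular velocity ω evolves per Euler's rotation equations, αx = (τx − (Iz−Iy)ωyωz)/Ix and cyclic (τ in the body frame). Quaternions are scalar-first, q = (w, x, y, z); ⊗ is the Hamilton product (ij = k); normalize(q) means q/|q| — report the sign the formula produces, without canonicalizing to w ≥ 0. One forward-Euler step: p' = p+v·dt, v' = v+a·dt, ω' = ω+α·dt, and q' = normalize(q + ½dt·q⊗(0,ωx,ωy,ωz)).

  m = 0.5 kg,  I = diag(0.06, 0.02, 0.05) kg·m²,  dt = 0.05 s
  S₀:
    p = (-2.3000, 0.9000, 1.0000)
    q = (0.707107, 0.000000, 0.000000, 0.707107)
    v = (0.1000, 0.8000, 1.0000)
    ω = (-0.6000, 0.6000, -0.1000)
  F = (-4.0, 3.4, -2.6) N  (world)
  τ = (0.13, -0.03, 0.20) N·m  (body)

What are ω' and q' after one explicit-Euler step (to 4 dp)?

ω×(Iω) gyroscopic = (-0.0018, 0.0006, 0.0144)
α = I⁻¹(τ − ω×Iω) = (2.1967, -1.5300, 3.7120)
ω' = ω + α·dt = (-0.4902, 0.5235, 0.0856)
Hamilton product q⊗(0,ω) = (0.0707107, -0.8485284, 0.0000000, -0.0707107)
updated quaternion q' = (0.7087, -0.0212, 0.0000, 0.7052)

ω' = (-0.4902, 0.5235, 0.0856)
q' = (0.7087, -0.0212, 0.0000, 0.7052)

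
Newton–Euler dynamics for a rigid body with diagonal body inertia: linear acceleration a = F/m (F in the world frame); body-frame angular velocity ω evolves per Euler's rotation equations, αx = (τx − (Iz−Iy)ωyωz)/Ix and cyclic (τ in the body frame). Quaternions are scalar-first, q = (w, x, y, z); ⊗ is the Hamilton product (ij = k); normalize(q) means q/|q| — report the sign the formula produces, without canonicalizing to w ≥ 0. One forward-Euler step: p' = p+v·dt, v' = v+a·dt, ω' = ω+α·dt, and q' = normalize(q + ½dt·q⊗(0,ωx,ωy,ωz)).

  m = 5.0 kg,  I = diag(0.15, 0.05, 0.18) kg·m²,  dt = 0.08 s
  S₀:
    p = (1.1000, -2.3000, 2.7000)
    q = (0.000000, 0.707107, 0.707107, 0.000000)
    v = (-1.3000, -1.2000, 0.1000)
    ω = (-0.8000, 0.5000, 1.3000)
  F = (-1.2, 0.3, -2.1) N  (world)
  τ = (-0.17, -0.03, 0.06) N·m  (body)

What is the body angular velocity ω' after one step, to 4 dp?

(τ − ω×Iω)/I = (-1.6967, -1.2240, 0.1111)
ω + α·dt = (-0.9357, 0.4021, 1.3089)

ω' = (-0.9357, 0.4021, 1.3089)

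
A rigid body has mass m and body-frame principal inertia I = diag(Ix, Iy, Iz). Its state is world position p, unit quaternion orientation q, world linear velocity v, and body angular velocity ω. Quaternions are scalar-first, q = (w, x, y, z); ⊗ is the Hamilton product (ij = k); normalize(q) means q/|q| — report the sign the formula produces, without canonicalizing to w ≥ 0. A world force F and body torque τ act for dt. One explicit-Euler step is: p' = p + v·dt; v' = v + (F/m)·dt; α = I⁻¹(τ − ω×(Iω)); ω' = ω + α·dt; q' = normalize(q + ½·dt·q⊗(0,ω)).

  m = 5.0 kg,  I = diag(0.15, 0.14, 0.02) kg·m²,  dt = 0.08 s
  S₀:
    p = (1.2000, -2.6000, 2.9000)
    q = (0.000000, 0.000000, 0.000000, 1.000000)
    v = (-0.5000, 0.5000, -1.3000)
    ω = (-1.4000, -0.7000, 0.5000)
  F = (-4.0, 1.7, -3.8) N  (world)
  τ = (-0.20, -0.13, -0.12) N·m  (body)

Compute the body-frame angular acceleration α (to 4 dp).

α = (-1.6133, -0.2786, -5.5100)

precession coupling ω×(Iω) = (0.0420, -0.0910, -0.0098)
α = I⁻¹(τ − ω×Iω) = (-1.6133, -0.2786, -5.5100)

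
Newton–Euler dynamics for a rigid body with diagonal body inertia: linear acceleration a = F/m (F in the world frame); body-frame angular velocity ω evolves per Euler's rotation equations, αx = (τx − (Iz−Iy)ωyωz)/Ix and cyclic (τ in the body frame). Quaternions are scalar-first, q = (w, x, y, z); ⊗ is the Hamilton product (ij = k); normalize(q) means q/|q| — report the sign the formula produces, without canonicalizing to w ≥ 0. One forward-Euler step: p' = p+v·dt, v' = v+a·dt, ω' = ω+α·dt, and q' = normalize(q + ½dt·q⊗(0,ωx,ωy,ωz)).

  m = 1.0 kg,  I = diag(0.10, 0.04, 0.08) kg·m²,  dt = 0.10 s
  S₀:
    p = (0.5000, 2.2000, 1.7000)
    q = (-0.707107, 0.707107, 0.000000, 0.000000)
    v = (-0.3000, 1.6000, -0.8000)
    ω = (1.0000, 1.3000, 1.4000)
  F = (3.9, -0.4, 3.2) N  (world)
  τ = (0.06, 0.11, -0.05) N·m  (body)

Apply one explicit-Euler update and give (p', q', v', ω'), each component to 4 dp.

p + v·dt = (0.4700, 2.3600, 1.6200)
new velocity v' = (0.0900, 1.5600, -0.4800)
gyro term ω×Iω = (0.0728, 0.0280, -0.0780)
(τ − ω×Iω)/I = (-0.1280, 2.0500, 0.3500)
new body rate ω' = (0.9872, 1.5050, 1.4350)
2q̇ = q⊗(0,ω) = (-0.7071070, -0.7071070, -1.9091889, -0.0707107)
q' = normalize(q + ½dt·q⊗(0,ω)) = (-0.7382, 0.6679, -0.0949, -0.0035)

p' = (0.4700, 2.3600, 1.6200)
q' = (-0.7382, 0.6679, -0.0949, -0.0035)
v' = (0.0900, 1.5600, -0.4800)
ω' = (0.9872, 1.5050, 1.4350)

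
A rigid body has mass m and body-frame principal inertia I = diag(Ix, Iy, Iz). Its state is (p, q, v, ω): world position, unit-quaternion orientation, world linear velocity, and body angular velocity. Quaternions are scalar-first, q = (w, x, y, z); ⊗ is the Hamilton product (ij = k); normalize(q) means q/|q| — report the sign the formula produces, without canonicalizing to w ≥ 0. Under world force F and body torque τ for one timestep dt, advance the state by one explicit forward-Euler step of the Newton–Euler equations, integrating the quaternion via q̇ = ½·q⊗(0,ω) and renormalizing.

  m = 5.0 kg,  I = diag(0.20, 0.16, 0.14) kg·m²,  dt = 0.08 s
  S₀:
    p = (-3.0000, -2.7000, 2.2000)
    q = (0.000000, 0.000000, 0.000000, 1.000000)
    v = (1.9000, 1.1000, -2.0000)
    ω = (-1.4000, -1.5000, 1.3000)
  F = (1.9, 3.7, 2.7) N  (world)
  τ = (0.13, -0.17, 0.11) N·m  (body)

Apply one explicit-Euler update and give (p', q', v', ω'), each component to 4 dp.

p' = (-2.8480, -2.6120, 2.0400)
q' = (-0.0518, 0.0597, -0.0557, 0.9953)
v' = (1.9304, 1.1592, -1.9568)
ω' = (-1.3636, -1.5304, 1.4109)

new position p' = (-2.8480, -2.6120, 2.0400)
v + (F/m)dt = (1.9304, 1.1592, -1.9568)
angular accel α = (0.4550, -0.3800, 1.3857)
ω + α·dt = (-1.3636, -1.5304, 1.4109)
2q̇ = q⊗(0,ω) = (-1.3000000, 1.5000000, -1.4000000, 0.0000000)
q + ½dt·q⊗(0,ω), renormalized = (-0.0518, 0.0597, -0.0557, 0.9953)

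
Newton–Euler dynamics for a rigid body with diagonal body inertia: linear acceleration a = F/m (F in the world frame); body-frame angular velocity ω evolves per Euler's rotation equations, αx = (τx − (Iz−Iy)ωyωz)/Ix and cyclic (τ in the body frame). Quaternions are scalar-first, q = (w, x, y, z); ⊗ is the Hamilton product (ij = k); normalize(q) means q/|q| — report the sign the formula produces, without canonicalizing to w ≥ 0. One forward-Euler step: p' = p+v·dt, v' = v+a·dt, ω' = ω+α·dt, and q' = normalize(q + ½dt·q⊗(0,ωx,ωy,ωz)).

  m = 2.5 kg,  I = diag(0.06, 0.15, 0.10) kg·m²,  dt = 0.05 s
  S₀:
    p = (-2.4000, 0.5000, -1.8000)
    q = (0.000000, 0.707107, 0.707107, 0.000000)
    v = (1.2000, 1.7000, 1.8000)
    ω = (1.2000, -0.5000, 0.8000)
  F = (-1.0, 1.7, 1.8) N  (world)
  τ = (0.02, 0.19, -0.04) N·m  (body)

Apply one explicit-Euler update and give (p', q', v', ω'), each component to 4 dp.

gyro term ω×Iω = (0.0200, -0.0384, -0.0540)
α = I⁻¹(τ − ω×Iω) = (0.0000, 1.5227, 0.1400)
ω' = ω + α·dt = (1.2000, -0.4239, 0.8070)
Hamilton product q⊗(0,ω) = (-0.4949749, 0.5656856, -0.5656856, -1.2020819)
q' = normalize(q + ½dt·q⊗(0,ω)) = (-0.0124, 0.7207, 0.6925, -0.0300)
a = F/m = (-0.4000, 0.6800, 0.7200)
p' = p + v·dt = (-2.3400, 0.5850, -1.7100)
v + (F/m)dt = (1.1800, 1.7340, 1.8360)

p' = (-2.3400, 0.5850, -1.7100)
q' = (-0.0124, 0.7207, 0.6925, -0.0300)
v' = (1.1800, 1.7340, 1.8360)
ω' = (1.2000, -0.4239, 0.8070)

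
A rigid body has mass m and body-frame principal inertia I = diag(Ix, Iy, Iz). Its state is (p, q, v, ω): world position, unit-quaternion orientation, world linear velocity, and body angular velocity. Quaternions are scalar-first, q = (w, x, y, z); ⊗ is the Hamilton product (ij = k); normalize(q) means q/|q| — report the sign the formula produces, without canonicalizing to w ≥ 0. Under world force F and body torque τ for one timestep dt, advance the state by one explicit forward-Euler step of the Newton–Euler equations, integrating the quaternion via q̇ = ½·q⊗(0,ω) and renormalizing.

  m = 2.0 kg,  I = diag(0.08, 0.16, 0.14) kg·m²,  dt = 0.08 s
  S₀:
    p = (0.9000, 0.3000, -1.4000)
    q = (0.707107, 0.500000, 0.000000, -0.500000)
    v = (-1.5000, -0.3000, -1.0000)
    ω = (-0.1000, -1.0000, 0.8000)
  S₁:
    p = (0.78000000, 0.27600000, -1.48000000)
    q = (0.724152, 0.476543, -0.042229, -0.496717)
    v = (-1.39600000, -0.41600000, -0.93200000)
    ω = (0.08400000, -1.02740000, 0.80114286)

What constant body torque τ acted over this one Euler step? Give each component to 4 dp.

τ = (0.2000, -0.0500, 0.0100)

ω₁ − ω₀ = (0.18400000, -0.02740000, 0.00114286)
applied torque τ = (0.2000, -0.0500, 0.0100)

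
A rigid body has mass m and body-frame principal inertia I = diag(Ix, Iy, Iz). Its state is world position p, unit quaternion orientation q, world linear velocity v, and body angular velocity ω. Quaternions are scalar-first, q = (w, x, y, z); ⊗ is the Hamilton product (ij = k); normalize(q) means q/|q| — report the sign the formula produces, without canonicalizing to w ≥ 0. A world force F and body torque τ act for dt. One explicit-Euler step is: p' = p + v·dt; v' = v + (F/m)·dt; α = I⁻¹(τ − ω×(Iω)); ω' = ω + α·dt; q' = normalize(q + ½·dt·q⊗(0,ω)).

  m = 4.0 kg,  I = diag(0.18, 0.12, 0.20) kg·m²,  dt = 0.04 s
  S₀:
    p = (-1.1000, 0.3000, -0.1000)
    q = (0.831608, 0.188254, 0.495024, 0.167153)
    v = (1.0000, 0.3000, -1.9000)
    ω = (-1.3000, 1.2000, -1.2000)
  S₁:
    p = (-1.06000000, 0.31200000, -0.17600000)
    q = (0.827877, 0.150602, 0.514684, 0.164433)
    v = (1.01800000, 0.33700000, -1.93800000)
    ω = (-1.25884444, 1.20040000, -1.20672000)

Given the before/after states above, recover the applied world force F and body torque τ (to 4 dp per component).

F = (1.8000, 3.7000, -3.8000)
τ = (0.0700, -0.0300, 0.0600)

Δω = ω₁−ω₀ = (0.04115556, 0.00040000, -0.00672000)
gyro term ω₀×Iω₀ = (-0.1152, -0.0312, 0.0936)
applied torque τ = (0.0700, -0.0300, 0.0600)
v₁ − v₀ = (0.01800000, 0.03700000, -0.03800000)
applied force F = (1.8000, 3.7000, -3.8000)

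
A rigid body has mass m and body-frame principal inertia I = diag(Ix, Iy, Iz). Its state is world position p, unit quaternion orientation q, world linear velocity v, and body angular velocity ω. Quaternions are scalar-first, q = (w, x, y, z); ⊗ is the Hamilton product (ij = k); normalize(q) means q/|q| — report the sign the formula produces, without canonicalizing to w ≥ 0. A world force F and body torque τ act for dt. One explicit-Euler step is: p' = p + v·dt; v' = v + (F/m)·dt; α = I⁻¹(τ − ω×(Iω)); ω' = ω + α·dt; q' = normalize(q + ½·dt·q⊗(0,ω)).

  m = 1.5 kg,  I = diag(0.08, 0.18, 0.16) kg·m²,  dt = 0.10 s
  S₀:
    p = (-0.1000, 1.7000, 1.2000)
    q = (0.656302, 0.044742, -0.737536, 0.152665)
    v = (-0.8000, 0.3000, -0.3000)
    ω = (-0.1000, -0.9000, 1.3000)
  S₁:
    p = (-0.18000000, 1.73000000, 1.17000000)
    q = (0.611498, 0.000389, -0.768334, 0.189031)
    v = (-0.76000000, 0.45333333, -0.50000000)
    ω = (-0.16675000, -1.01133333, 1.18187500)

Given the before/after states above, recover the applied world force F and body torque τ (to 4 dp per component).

velocity change Δv = (0.04000000, 0.15333333, -0.20000000)
applied force F = (0.6000, 2.3000, -3.0000)
Δω = ω₁−ω₀ = (-0.06675000, -0.11133333, -0.11812500)
I·α + gyro = (-0.0300, -0.1900, -0.1800)

F = (0.6000, 2.3000, -3.0000)
τ = (-0.0300, -0.1900, -0.1800)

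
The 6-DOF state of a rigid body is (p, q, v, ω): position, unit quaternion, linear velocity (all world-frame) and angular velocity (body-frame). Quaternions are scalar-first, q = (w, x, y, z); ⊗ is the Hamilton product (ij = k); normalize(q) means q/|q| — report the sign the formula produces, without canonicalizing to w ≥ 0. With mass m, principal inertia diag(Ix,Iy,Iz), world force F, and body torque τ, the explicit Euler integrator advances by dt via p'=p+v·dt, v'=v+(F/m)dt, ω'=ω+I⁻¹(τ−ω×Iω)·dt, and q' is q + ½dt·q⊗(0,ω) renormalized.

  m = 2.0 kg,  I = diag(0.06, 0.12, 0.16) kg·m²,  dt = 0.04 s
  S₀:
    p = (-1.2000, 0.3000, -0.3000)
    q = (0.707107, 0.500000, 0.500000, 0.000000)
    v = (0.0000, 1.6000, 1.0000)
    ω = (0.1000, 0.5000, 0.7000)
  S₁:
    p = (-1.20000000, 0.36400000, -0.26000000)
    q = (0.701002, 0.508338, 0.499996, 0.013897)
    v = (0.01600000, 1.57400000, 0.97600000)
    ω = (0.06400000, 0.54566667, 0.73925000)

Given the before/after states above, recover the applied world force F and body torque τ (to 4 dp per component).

rate change Δω = (-0.03600000, 0.04566667, 0.03925000)
applied torque τ = (-0.0400, 0.1300, 0.1600)
v₁ − v₀ = (0.01600000, -0.02600000, -0.02400000)
applied force F = (0.8000, -1.3000, -1.2000)

F = (0.8000, -1.3000, -1.2000)
τ = (-0.0400, 0.1300, 0.1600)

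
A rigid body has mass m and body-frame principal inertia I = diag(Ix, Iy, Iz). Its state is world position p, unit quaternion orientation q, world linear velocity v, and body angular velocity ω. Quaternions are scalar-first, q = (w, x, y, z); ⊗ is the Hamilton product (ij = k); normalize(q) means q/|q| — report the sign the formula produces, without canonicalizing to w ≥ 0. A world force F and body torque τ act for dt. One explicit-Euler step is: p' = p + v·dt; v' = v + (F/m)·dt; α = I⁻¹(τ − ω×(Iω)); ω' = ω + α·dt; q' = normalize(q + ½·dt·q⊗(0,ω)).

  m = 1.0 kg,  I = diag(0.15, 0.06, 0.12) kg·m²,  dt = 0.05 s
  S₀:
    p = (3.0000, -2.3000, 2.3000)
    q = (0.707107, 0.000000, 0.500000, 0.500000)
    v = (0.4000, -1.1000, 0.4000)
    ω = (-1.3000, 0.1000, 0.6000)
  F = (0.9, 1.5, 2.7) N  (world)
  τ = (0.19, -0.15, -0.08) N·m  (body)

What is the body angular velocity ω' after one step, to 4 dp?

gyro term ω×Iω = (0.0036, -0.0234, 0.0117)
α = I⁻¹(τ − ω×Iω) = (1.2427, -2.1100, -0.7642)
ω' = ω + α·dt = (-1.2379, -0.0055, 0.5618)

ω' = (-1.2379, -0.0055, 0.5618)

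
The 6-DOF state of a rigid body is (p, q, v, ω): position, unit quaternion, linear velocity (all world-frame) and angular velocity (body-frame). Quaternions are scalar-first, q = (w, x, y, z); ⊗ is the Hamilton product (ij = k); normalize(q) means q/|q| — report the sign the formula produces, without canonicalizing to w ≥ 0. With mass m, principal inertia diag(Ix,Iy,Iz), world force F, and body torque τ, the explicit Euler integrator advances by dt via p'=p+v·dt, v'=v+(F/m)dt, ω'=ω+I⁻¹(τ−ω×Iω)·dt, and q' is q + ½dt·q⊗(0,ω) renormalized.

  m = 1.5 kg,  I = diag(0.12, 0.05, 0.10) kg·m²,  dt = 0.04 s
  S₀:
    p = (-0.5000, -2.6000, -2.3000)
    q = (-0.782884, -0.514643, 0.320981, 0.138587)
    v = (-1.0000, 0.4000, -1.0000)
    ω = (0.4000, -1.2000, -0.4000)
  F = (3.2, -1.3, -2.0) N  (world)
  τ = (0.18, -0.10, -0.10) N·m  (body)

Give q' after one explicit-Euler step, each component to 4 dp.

q⊗(0,ω) = (0.6464692, -0.2752416, 0.7890384, 0.8023328)
updated quaternion q' = (-0.7697, -0.5200, 0.3366, 0.1546)

q' = (-0.7697, -0.5200, 0.3366, 0.1546)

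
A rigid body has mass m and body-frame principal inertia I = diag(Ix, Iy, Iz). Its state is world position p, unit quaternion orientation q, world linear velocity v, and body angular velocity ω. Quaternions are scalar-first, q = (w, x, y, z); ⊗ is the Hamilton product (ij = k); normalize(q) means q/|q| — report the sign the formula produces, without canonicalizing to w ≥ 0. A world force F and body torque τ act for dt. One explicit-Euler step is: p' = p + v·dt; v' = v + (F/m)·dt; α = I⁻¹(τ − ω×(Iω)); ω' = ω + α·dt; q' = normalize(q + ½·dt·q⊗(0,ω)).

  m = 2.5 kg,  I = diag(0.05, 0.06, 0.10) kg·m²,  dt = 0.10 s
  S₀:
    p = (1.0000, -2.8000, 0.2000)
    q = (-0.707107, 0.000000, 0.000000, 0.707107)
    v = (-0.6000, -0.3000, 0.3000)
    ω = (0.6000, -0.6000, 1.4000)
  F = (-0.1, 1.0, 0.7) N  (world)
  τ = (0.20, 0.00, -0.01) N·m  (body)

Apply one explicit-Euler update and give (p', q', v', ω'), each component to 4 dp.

p' = (0.9400, -2.8300, 0.2300)
q' = (-0.7541, 0.0000, 0.0423, 0.6554)
v' = (-0.6040, -0.2600, 0.3280)
ω' = (1.0672, -0.5300, 1.3936)

p' = p + v·dt = (0.9400, -2.8300, 0.2300)
v + (F/m)dt = (-0.6040, -0.2600, 0.3280)
ω×(Iω) gyroscopic = (-0.0336, -0.0420, -0.0036)
angular accel α = (4.6720, 0.7000, -0.0640)
ω' = ω + α·dt = (1.0672, -0.5300, 1.3936)
2q̇ = q⊗(0,ω) = (-0.9899498, 0.0000000, 0.8485284, -0.9899498)
q' = normalize(q + ½dt·q⊗(0,ω)) = (-0.7541, 0.0000, 0.0423, 0.6554)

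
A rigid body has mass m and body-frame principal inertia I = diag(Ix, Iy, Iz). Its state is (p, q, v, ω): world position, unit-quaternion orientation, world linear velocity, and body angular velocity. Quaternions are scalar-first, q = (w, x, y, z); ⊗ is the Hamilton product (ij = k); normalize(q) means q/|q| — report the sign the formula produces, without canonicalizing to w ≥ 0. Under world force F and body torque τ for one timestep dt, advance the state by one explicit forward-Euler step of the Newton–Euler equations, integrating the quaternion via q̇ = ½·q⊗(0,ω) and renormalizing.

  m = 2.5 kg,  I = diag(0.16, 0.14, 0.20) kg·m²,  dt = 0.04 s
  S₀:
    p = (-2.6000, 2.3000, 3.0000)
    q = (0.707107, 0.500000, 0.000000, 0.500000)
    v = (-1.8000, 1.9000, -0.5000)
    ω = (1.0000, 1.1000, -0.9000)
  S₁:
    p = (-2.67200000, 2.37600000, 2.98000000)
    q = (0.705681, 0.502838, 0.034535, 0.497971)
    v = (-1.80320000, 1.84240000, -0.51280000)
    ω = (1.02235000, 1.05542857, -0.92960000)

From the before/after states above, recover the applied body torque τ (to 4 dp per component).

Δω = ω₁−ω₀ = (0.02235000, -0.04457143, -0.02960000)
applied torque τ = (0.0300, -0.1200, -0.1700)

τ = (0.0300, -0.1200, -0.1700)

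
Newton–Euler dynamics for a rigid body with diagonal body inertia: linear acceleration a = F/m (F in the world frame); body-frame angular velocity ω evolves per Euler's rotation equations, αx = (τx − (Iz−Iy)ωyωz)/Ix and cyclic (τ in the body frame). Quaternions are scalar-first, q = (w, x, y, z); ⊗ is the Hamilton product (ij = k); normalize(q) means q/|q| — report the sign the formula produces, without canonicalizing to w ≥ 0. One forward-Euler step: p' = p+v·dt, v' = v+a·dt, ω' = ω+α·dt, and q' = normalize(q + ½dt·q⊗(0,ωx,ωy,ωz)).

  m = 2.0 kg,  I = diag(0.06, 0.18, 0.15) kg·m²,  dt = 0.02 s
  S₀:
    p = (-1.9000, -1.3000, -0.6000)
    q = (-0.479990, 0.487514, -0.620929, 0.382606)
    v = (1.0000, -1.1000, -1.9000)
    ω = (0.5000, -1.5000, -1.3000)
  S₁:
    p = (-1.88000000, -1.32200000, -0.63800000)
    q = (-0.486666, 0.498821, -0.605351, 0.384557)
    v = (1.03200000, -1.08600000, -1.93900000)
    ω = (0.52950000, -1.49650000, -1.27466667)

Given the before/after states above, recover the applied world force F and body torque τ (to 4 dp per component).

F = (3.2000, 1.4000, -3.9000)
τ = (0.0300, 0.0900, 0.1000)

ω₁ − ω₀ = (0.02950000, 0.00350000, 0.02533333)
precession coupling = (-0.0585, 0.0585, -0.0900)
τ = I·(Δω/dt) + ω₀×(Iω₀) = (0.0300, 0.0900, 0.1000)
velocity change Δv = (0.03200000, 0.01400000, -0.03900000)
F = m·Δv/dt = (3.2000, 1.4000, -3.9000)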